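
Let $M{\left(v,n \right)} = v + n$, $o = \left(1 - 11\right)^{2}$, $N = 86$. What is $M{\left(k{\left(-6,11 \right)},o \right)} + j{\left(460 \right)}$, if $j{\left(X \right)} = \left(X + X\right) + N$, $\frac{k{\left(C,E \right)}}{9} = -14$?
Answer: $980$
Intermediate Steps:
$k{\left(C,E \right)} = -126$ ($k{\left(C,E \right)} = 9 \left(-14\right) = -126$)
$o = 100$ ($o = \left(-10\right)^{2} = 100$)
$j{\left(X \right)} = 86 + 2 X$ ($j{\left(X \right)} = \left(X + X\right) + 86 = 2 X + 86 = 86 + 2 X$)
$M{\left(v,n \right)} = n + v$
$M{\left(k{\left(-6,11 \right)},o \right)} + j{\left(460 \right)} = \left(100 - 126\right) + \left(86 + 2 \cdot 460\right) = -26 + \left(86 + 920\right) = -26 + 1006 = 980$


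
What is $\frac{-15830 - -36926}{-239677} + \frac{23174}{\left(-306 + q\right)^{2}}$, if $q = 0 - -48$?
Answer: $\frac{2075020327}{7976929914} \approx 0.26013$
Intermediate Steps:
$q = 48$ ($q = 0 + 48 = 48$)
$\frac{-15830 - -36926}{-239677} + \frac{23174}{\left(-306 + q\right)^{2}} = \frac{-15830 - -36926}{-239677} + \frac{23174}{\left(-306 + 48\right)^{2}} = \left(-15830 + 36926\right) \left(- \frac{1}{239677}\right) + \frac{23174}{\left(-258\right)^{2}} = 21096 \left(- \frac{1}{239677}\right) + \frac{23174}{66564} = - \frac{21096}{239677} + 23174 \cdot \frac{1}{66564} = - \frac{21096}{239677} + \frac{11587}{33282} = \frac{2075020327}{7976929914}$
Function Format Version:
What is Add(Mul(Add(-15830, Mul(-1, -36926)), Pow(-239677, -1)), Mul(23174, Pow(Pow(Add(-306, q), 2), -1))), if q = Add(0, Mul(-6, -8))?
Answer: Rational(2075020327, 7976929914) ≈ 0.26013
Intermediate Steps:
q = 48 (q = Add(0, 48) = 48)
Add(Mul(Add(-15830, Mul(-1, -36926)), Pow(-239677, -1)), Mul(23174, Pow(Pow(Add(-306, q), 2), -1))) = Add(Mul(Add(-15830, Mul(-1, -36926)), Pow(-239677, -1)), Mul(23174, Pow(Pow(Add(-306, 48), 2), -1))) = Add(Mul(Add(-15830, 36926), Rational(-1, 239677)), Mul(23174, Pow(Pow(-258, 2), -1))) = Add(Mul(21096, Rational(-1, 239677)), Mul(23174, Pow(66564, -1))) = Add(Rational(-21096, 239677), Mul(23174, Rational(1, 66564))) = Add(Rational(-21096, 239677), Rational(11587, 33282)) = Rational(2075020327, 7976929914)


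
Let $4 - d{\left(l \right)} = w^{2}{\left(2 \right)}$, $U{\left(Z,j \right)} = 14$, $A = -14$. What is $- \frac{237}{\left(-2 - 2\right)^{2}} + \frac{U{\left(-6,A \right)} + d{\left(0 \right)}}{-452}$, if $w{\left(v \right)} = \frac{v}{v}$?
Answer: $- \frac{26849}{1808} \approx -14.85$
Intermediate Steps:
$w{\left(v \right)} = 1$
$d{\left(l \right)} = 3$ ($d{\left(l \right)} = 4 - 1^{2} = 4 - 1 = 3$)
$- \frac{237}{\left(-2 - 2\right)^{2}} + \frac{U{\left(-6,A \right)} + d{\left(0 \right)}}{-452} = - \frac{237}{\left(-2 - 2\right)^{2}} + \frac{14 + 3}{-452} = - \frac{237}{\left(-4\right)^{2}} + 17 \left(- \frac{1}{452}\right) = - \frac{237}{16} - \frac{17}{452} = - \frac{26849}{1808}$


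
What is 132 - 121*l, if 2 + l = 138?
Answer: -16324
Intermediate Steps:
l = 136 (l = -2 + 138 = 136)
132 - 121*l = 132 - 121*136 = 132 - 16456 = -16324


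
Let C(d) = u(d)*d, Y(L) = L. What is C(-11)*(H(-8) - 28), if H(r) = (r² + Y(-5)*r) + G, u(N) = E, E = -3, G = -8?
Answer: 2244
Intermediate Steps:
u(N) = -3
C(d) = -3*d
H(r) = -8 + r² - 5*r (H(r) = (r² - 5*r) - 8 = -8 + r² - 5*r)
C(-11)*(H(-8) - 28) = (-3*(-11))*((-8 + (-8)² - 5*(-8)) - 28) = 33*((-8 + 64 + 40) - 28) = 33*(96 - 28) = 33*68 = 2244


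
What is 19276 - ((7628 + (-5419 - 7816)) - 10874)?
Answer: 35757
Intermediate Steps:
19276 - ((7628 + (-5419 - 7816)) - 10874) = 19276 - ((7628 - 13235) - 10874) = 19276 - (-5607 - 10874) = 19276 - 1*(-16481) = 19276 + 16481 = 35757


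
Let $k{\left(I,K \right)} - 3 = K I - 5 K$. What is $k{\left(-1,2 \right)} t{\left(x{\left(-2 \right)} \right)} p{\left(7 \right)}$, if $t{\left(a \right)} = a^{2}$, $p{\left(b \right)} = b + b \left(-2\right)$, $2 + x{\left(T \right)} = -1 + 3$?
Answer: $0$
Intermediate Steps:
$k{\left(I,K \right)} = 3 - 5 K + I K$ ($k{\left(I,K \right)} = 3 + \left(K I - 5 K\right) = 3 + \left(I K - 5 K\right) = 3 + \left(- 5 K + I K\right) = 3 - 5 K + I K$)
$x{\left(T \right)} = 0$ ($x{\left(T \right)} = -2 + \left(-1 + 3\right) = -2 + 2 = 0$)
$p{\left(b \right)} = - b$ ($p{\left(b \right)} = b - 2 b = - b$)
$k{\left(-1,2 \right)} t{\left(x{\left(-2 \right)} \right)} p{\left(7 \right)} = \left(3 - 10 - 2\right) 0^{2} \left(\left(-1\right) 7\right) = \left(3 - 10 - 2\right) 0 \left(-7\right) = \left(-9\right) 0 \left(-7\right) = 0 \left(-7\right) = 0$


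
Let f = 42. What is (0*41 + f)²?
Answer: 1764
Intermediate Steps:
(0*41 + f)² = (0*41 + 42)² = (0 + 42)² = 42² = 1764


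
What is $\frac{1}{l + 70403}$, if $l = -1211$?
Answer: $\frac{1}{69192} \approx 1.4453 \cdot 10^{-5}$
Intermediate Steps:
$\frac{1}{l + 70403} = \frac{1}{-1211 + 70403} = \frac{1}{69192}$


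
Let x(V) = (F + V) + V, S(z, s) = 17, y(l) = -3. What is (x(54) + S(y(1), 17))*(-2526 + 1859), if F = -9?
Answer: -77372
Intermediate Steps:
x(V) = -9 + 2*V (x(V) = (-9 + V) + V = -9 + 2*V)
(x(54) + S(y(1), 17))*(-2526 + 1859) = ((-9 + 2*54) + 17)*(-2526 + 1859) = ((-9 + 108) + 17)*(-667) = (99 + 17)*(-667) = 116*(-667) = -77372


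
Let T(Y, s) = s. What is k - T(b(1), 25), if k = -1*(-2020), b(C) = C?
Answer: 1995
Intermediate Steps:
k = 2020
k - T(b(1), 25) = 2020 - 1*25 = 2020 - 25 = 1995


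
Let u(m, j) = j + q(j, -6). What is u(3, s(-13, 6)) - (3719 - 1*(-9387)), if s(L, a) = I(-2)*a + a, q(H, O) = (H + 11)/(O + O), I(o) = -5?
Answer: -157547/12 ≈ -13129.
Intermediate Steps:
q(H, O) = (11 + H)/(2*O) (q(H, O) = (11 + H)/((2*O)) = (11 + H)*(1/(2*O)) = (11 + H)/(2*O))
s(L, a) = -4*a (s(L, a) = -5*a + a = -4*a)
u(m, j) = -11/12 + 11*j/12 (u(m, j) = j + (1/2)*(11 + j)/(-6) = j + (1/2)*(-1/6)*(11 + j) = j + (-11/12 - j/12) = -11/12 + 11*j/12)
u(3, s(-13, 6)) - (3719 - 1*(-9387)) = (-11/12 + 11*(-4*6)/12) - (3719 - 1*(-9387)) = (-11/12 + (11/12)*(-24)) - (3719 + 9387) = (-11/12 - 22) - 1*13106 = -275/12 - 13106 = -157547/12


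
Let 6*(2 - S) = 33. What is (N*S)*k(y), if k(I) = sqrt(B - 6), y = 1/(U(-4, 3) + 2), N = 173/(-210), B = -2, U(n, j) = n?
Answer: 173*I*sqrt(2)/30 ≈ 8.1553*I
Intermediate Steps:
S = -7/2 (S = 2 - 1/6*33 = 2 - 11/2 = -7/2 ≈ -3.5000)
N = -173/210 (N = 173*(-1/210) = -173/210 ≈ -0.82381)
y = -1/2 (y = 1/(-4 + 2) = 1/(-2) = -1/2 ≈ -0.50000)
k(I) = 2*I*sqrt(2) (k(I) = sqrt(-2 - 6) = sqrt(-8) = 2*I*sqrt(2))
(N*S)*k(y) = (-173/210*(-7/2))*(2*I*sqrt(2)) = 173*(2*I*sqrt(2))/60 = 173*I*sqrt(2)/30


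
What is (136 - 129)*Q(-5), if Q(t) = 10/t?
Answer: -14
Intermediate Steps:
(136 - 129)*Q(-5) = (136 - 129)*(10/(-5)) = 7*(10*(-1/5)) = 7*(-2) = -14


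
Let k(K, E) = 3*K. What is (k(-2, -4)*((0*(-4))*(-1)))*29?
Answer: 0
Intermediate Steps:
(k(-2, -4)*((0*(-4))*(-1)))*29 = ((3*(-2))*((0*(-4))*(-1)))*29 = -0*(-1)*29 = -6*0*29 = 0*29 = 0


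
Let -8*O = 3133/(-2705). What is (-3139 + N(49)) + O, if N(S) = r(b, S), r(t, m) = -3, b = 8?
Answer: -67989747/21640 ≈ -3141.9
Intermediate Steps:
N(S) = -3
O = 3133/21640 (O = -3133/(8*(-2705)) = -3133*(-1)/(8*2705) = -1/8*(-3133/2705) = 3133/21640 ≈ 0.14478)
(-3139 + N(49)) + O = (-3139 - 3) + 3133/21640 = -3142 + 3133/21640 = -67989747/21640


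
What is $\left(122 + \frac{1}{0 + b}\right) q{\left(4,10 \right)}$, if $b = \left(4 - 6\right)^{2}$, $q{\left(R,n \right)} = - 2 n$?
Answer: $-2445$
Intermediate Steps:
$b = 4$ ($b = \left(-2\right)^{2} = 4$)
$\left(122 + \frac{1}{0 + b}\right) q{\left(4,10 \right)} = \left(122 + \frac{1}{0 + 4}\right) \left(\left(-2\right) 10\right) = \left(122 + \frac{1}{4}\right) \left(-20\right) = \frac{489}{4} \left(-20\right) = -2445$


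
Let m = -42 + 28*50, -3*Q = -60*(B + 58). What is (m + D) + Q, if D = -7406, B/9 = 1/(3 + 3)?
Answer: -4858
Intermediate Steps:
B = 3/2 (B = 9/(3 + 3) = 9/6 = 9*(⅙) = 3/2 ≈ 1.5000)
Q = 1190 (Q = -(-20)*(3/2 + 58) = -(-20)*119/2 = -⅓*(-3570) = 1190)
m = 1358 (m = -42 + 1400 = 1358)
(m + D) + Q = (1358 - 7406) + 1190 = -6048 + 1190 = -4858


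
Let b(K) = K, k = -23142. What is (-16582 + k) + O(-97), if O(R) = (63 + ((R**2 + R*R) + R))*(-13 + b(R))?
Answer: -2105964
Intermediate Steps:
O(R) = (-13 + R)*(63 + R + 2*R**2) (O(R) = (63 + ((R**2 + R*R) + R))*(-13 + R) = (63 + ((R**2 + R**2) + R))*(-13 + R) = (63 + (2*R**2 + R))*(-13 + R) = (63 + (R + 2*R**2))*(-13 + R) = (63 + R + 2*R**2)*(-13 + R) = (-13 + R)*(63 + R + 2*R**2))
(-16582 + k) + O(-97) = (-16582 - 23142) + (-819 - 25*(-97)**2 + 2*(-97)**3 + 50*(-97)) = -39724 + (-819 - 25*9409 + 2*(-912673) - 4850) = -39724 + (-819 - 235225 - 1825346 - 4850) = -39724 - 2066240 = -2105964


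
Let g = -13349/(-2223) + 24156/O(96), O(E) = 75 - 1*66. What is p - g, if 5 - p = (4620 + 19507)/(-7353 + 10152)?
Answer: -1862245595/691353 ≈ -2693.6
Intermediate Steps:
O(E) = 9 (O(E) = 75 - 66 = 9)
p = -10132/2799 (p = 5 - (4620 + 19507)/(-7353 + 10152) = 5 - 24127/2799 = -10132/2799 ≈ -3.6199)
g = 5979881/2223 (g = -13349/(-2223) + 24156/9 = -13349*(-1/2223) + 24156*(⅑) = 13349/2223 + 2684 = 5979881/2223 ≈ 2690.0)
p - g = -10132/2799 - 1*5979881/2223 = -10132/2799 - 5979881/2223 = -1862245595/691353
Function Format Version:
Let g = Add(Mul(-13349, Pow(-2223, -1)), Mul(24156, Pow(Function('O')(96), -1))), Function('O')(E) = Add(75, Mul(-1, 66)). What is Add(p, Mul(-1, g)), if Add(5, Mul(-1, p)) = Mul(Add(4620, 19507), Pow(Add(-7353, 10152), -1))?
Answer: Rational(-1862245595, 691353) ≈ -2693.6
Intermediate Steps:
Function('O')(E) = 9 (Function('O')(E) = Add(75, -66) = 9)
p = Rational(-10132, 2799) (p = Add(5, Mul(-1, Mul(Add(4620, 19507), Pow(Add(-7353, 10152), -1)))) = Add(5, Mul(-1, Mul(24127, Pow(2799, -1)))) = Add(5, Mul(-1, Mul(24127, Rational(1, 2799)))) = Add(5, Mul(-1, Rational(24127, 2799))) = Add(5, Rational(-24127, 2799)) = Rational(-10132, 2799) ≈ -3.6199)
g = Rational(5979881, 2223) (g = Add(Mul(-13349, Pow(-2223, -1)), Mul(24156, Pow(9, -1))) = Add(Mul(-13349, Rational(-1, 2223)), Mul(24156, Rational(1, 9))) = Add(Rational(13349, 2223), 2684) = Rational(5979881, 2223) ≈ 2690.0)
Add(p, Mul(-1, g)) = Add(Rational(-10132, 2799), Mul(-1, Rational(5979881, 2223))) = Add(Rational(-10132, 2799), Rational(-5979881, 2223)) = Rational(-1862245595, 691353)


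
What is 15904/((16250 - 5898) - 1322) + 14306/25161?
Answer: 12603422/5409615 ≈ 2.3298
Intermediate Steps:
15904/((16250 - 5898) - 1322) + 14306/25161 = 15904/(10352 - 1322) + 14306*(1/25161) = 15904/9030 + 14306/25161 = 15904*(1/9030) + 14306/25161 = 1136/645 + 14306/25161 = 12603422/5409615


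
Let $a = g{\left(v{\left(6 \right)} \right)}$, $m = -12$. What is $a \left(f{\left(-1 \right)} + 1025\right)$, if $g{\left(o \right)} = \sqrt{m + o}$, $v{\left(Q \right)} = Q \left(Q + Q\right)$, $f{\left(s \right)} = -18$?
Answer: $2014 \sqrt{15} \approx 7800.2$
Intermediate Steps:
$v{\left(Q \right)} = 2 Q^{2}$ ($v{\left(Q \right)} = Q 2 Q = 2 Q^{2}$)
$g{\left(o \right)} = \sqrt{-12 + o}$
$a = 2 \sqrt{15}$ ($a = \sqrt{-12 + 2 \cdot 6^{2}} = \sqrt{-12 + 2 \cdot 36} = \sqrt{-12 + 72} = \sqrt{60} = 2 \sqrt{15} \approx 7.746$)
$a \left(f{\left(-1 \right)} + 1025\right) = 2 \sqrt{15} \left(-18 + 1025\right) = 2 \sqrt{15} \cdot 1007 = 2014 \sqrt{15}$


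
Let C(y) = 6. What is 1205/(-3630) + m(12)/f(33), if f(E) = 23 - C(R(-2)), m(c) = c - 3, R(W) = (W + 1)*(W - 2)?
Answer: 2437/12342 ≈ 0.19746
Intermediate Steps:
R(W) = (1 + W)*(-2 + W)
m(c) = -3 + c
f(E) = 17 (f(E) = 23 - 1*6 = 23 - 6 = 17)
1205/(-3630) + m(12)/f(33) = 1205/(-3630) + (-3 + 12)/17 = 1205*(-1/3630) + 9*(1/17) = -241/726 + 9/17 = 2437/12342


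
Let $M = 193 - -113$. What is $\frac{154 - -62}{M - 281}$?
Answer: $\frac{216}{25} \approx 8.64$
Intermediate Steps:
$M = 306$ ($M = 193 + 113 = 306$)
$\frac{154 - -62}{M - 281} = \frac{154 - -62}{306 - 281} = \frac{154 + \left(64 - 2\right)}{306 - 281} = \frac{154 + 62}{306 - 281} = \frac{216}{25}$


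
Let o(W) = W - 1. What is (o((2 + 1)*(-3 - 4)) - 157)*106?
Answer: -18974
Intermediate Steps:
o(W) = -1 + W
(o((2 + 1)*(-3 - 4)) - 157)*106 = ((-1 + (2 + 1)*(-3 - 4)) - 157)*106 = ((-1 + 3*(-7)) - 157)*106 = ((-1 - 21) - 157)*106 = (-22 - 157)*106 = -179*106 = -18974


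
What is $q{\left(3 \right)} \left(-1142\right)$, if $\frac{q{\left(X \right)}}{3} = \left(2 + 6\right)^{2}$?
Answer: $-219264$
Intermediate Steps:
$q{\left(X \right)} = 192$ ($q{\left(X \right)} = 3 \left(2 + 6\right)^{2} = 3 \cdot 8^{2} = 3 \cdot 64 = 192$)
$q{\left(3 \right)} \left(-1142\right) = 192 \left(-1142\right) = -219264$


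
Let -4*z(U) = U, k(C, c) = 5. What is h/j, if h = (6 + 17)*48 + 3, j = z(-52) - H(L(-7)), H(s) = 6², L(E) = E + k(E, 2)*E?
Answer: -1107/23 ≈ -48.130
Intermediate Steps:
z(U) = -U/4
L(E) = 6*E (L(E) = E + 5*E = 6*E)
H(s) = 36
j = -23 (j = -¼*(-52) - 1*36 = 13 - 36 = -23)
h = 1107 (h = 23*48 + 3 = 1104 + 3 = 1107)
h/j = 1107/(-23) = 1107*(-1/23) = -1107/23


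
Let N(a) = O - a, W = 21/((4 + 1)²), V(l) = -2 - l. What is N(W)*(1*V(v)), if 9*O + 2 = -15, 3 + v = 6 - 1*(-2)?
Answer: 4298/225 ≈ 19.102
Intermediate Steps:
v = 5 (v = -3 + (6 - 1*(-2)) = -3 + (6 + 2) = -3 + 8 = 5)
O = -17/9 (O = -2/9 + (⅑)*(-15) = -2/9 - 5/3 = -17/9 ≈ -1.8889)
W = 21/25 (W = 21/(5²) = 21/25 ≈ 0.84000)
N(a) = -17/9 - a
N(W)*(1*V(v)) = (-17/9 - 1*21/25)*(1*(-2 - 1*5)) = (-17/9 - 21/25)*(1*(-2 - 5)) = -614*(-7)/225 = -614/225*(-7) = 4298/225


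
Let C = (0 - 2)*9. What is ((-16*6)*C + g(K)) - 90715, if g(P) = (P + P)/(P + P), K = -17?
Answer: -88986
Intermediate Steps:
C = -18 (C = -2*9 = -18)
g(P) = 1 (g(P) = (2*P)/((2*P)) = (2*P)*(1/(2*P)) = 1)
((-16*6)*C + g(K)) - 90715 = (-16*6*(-18) + 1) - 90715 = (-96*(-18) + 1) - 90715 = (1728 + 1) - 90715 = 1729 - 90715 = -88986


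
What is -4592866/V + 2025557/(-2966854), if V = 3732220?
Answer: -2648273401263/1384118979485 ≈ -1.9133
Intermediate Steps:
-4592866/V + 2025557/(-2966854) = -4592866/3732220 + 2025557/(-2966854) = -4592866*1/3732220 + 2025557*(-1/2966854) = -2296433/1866110 - 2025557/2966854 = -2648273401263/1384118979485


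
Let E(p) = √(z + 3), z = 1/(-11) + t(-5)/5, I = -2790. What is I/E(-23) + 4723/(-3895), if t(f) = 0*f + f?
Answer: -4723/3895 - 930*√231/7 ≈ -2020.5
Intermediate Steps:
t(f) = f (t(f) = 0 + f = f)
z = -12/11 (z = 1/(-11) - 5/5 = 1*(-1/11) - 5*⅕ = -1/11 - 1 = -12/11 ≈ -1.0909)
E(p) = √231/11 (E(p) = √(-12/11 + 3) = √(21/11) = √231/11)
I/E(-23) + 4723/(-3895) = -2790*√231/21 + 4723/(-3895) = -930*√231/7 + 4723*(-1/3895) = -930*√231/7 - 4723/3895 = -4723/3895 - 930*√231/7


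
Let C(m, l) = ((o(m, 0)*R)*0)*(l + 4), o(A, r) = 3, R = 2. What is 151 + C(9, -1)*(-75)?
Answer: 151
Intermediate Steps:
C(m, l) = 0 (C(m, l) = ((3*2)*0)*(l + 4) = (6*0)*(4 + l) = 0*(4 + l) = 0)
151 + C(9, -1)*(-75) = 151 + 0*(-75) = 151 + 0 = 151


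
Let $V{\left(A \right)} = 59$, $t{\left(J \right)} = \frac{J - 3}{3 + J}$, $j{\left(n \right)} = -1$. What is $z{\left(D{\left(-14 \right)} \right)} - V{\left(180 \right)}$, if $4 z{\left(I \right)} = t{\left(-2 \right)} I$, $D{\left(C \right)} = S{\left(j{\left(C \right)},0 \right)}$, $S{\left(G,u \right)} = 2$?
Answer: $- \frac{123}{2} \approx -61.5$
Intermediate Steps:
$D{\left(C \right)} = 2$
$t{\left(J \right)} = \frac{-3 + J}{3 + J}$
$z{\left(I \right)} = - \frac{5 I}{4}$ ($z{\left(I \right)} = \frac{\frac{-3 - 2}{3 - 2} I}{4} = \frac{1^{-1} \left(-5\right) I}{4} = \frac{1 \left(-5\right) I}{4} = \frac{\left(-5\right) I}{4} = - \frac{5 I}{4}$)
$z{\left(D{\left(-14 \right)} \right)} - V{\left(180 \right)} = \left(- \frac{5}{4}\right) 2 - 59 = - \frac{5}{2} - 59 = - \frac{123}{2}$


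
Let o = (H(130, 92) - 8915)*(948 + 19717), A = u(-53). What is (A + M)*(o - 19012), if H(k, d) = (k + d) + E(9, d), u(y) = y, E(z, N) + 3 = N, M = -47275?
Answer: 8415896764416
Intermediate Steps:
E(z, N) = -3 + N
A = -53
H(k, d) = -3 + k + 2*d (H(k, d) = (k + d) + (-3 + d) = (d + k) + (-3 + d) = -3 + k + 2*d)
o = -177801660 (o = ((-3 + 130 + 2*92) - 8915)*(948 + 19717) = ((-3 + 130 + 184) - 8915)*20665 = (311 - 8915)*20665 = -8604*20665 = -177801660)
(A + M)*(o - 19012) = (-53 - 47275)*(-177801660 - 19012) = -47328*(-177820672) = 8415896764416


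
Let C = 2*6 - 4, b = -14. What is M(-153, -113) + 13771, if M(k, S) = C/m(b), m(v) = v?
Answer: 96393/7 ≈ 13770.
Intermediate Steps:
C = 8 (C = 12 - 4 = 8)
M(k, S) = -4/7 (M(k, S) = 8/(-14) = 8*(-1/14) = -4/7)
M(-153, -113) + 13771 = -4/7 + 13771 = 96393/7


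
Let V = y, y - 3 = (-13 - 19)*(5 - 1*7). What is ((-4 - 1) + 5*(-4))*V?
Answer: -1675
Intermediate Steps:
y = 67 (y = 3 + (-13 - 19)*(5 - 1*7) = 3 - 32*(5 - 7) = 3 - 32*(-2) = 3 + 64 = 67)
V = 67
((-4 - 1) + 5*(-4))*V = ((-4 - 1) + 5*(-4))*67 = (-5 - 20)*67 = -25*67 = -1675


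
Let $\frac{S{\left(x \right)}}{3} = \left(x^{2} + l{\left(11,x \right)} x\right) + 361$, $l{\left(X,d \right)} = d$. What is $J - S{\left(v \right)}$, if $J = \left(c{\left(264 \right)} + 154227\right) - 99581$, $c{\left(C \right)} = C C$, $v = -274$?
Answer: $-327197$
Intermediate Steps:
$c{\left(C \right)} = C^{2}$
$J = 124342$ ($J = \left(264^{2} + 154227\right) - 99581 = \left(69696 + 154227\right) - 99581 = 223923 - 99581 = 124342$)
$S{\left(x \right)} = 1083 + 6 x^{2}$ ($S{\left(x \right)} = 3 \left(\left(x^{2} + x x\right) + 361\right) = 3 \left(\left(x^{2} + x^{2}\right) + 361\right) = 3 \left(2 x^{2} + 361\right) = 3 \left(361 + 2 x^{2}\right) = 1083 + 6 x^{2}$)
$J - S{\left(v \right)} = 124342 - \left(1083 + 6 \left(-274\right)^{2}\right) = 124342 - \left(1083 + 6 \cdot 75076\right) = 124342 - \left(1083 + 450456\right) = 124342 - 451539 = -327197$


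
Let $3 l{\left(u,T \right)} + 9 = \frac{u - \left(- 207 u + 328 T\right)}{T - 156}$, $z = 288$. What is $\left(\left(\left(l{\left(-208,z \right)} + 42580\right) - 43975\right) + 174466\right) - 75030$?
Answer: $\frac{9671330}{99} \approx 97690.0$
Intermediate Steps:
$l{\left(u,T \right)} = -3 + \frac{- 328 T + 208 u}{3 \left(-156 + T\right)}$ ($l{\left(u,T \right)} = -3 + \frac{\left(u - \left(- 207 u + 328 T\right)\right) \frac{1}{T - 156}}{3} = -3 + \frac{\left(u - \left(- 207 u + 328 T\right)\right) \frac{1}{-156 + T}}{3} = -3 + \frac{\left(- 328 T + 208 u\right) \frac{1}{-156 + T}}{3} = -3 + \frac{\frac{1}{-156 + T} \left(- 328 T + 208 u\right)}{3} = -3 + \frac{- 328 T + 208 u}{3 \left(-156 + T\right)}$)
$\left(\left(\left(l{\left(-208,z \right)} + 42580\right) - 43975\right) + 174466\right) - 75030 = \left(\left(\left(\frac{1404 - 97056 + 208 \left(-208\right)}{3 \left(-156 + 288\right)} + 42580\right) - 43975\right) + 174466\right) - 75030 = \left(\left(\left(\frac{1404 - 97056 - 43264}{3 \cdot 132} + 42580\right) - 43975\right) + 174466\right) - 75030 = \left(\left(\left(\frac{1}{3} \cdot \frac{1}{132} \left(-138916\right) + 42580\right) - 43975\right) + 174466\right) - 75030 = \left(\left(\left(- \frac{34729}{99} + 42580\right) - 43975\right) + 174466\right) - 75030 = \left(\left(\frac{4180691}{99} - 43975\right) + 174466\right) - 75030 = \left(- \frac{172834}{99} + 174466\right) - 75030 = \frac{17099300}{99} - 75030 = \frac{9671330}{99}$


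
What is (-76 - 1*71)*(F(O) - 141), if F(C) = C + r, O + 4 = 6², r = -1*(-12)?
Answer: 14259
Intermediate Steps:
r = 12
O = 32 (O = -4 + 6² = -4 + 36 = 32)
F(C) = 12 + C (F(C) = C + 12 = 12 + C)
(-76 - 1*71)*(F(O) - 141) = (-76 - 1*71)*((12 + 32) - 141) = (-76 - 71)*(44 - 141) = -147*(-97) = 14259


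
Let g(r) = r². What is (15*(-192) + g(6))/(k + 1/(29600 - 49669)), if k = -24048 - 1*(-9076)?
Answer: 57076236/300473069 ≈ 0.18995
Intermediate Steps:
k = -14972 (k = -24048 + 9076 = -14972)
(15*(-192) + g(6))/(k + 1/(29600 - 49669)) = (15*(-192) + 6²)/(-14972 + 1/(29600 - 49669)) = (-2880 + 36)/(-14972 + 1/(-20069)) = -2844/(-14972 - 1/20069) = -2844/(-300473069/20069) = -2844*(-20069/300473069) = 57076236/300473069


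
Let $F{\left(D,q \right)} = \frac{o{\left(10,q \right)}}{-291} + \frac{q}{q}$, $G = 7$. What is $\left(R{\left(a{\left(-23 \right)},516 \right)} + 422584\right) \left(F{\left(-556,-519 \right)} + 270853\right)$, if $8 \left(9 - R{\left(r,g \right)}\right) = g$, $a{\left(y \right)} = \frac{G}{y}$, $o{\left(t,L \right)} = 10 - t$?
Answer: $114443534339$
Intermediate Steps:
$a{\left(y \right)} = \frac{7}{y}$
$R{\left(r,g \right)} = 9 - \frac{g}{8}$
$F{\left(D,q \right)} = 1$ ($F{\left(D,q \right)} = \frac{10 - 10}{-291} + \frac{q}{q} = \left(10 - 10\right) \left(- \frac{1}{291}\right) + 1 = 0 \left(- \frac{1}{291}\right) + 1 = 0 + 1 = 1$)
$\left(R{\left(a{\left(-23 \right)},516 \right)} + 422584\right) \left(F{\left(-556,-519 \right)} + 270853\right) = \left(\left(9 - \frac{129}{2}\right) + 422584\right) \left(1 + 270853\right) = \left(\left(9 - \frac{129}{2}\right) + 422584\right) 270854 = \left(- \frac{111}{2} + 422584\right) 270854 = \frac{845057}{2} \cdot 270854 = 114443534339$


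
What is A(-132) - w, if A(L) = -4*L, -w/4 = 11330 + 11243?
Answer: 90820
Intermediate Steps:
w = -90292 (w = -4*(11330 + 11243) = -4*22573 = -90292)
A(-132) - w = -4*(-132) - 1*(-90292) = 528 + 90292 = 90820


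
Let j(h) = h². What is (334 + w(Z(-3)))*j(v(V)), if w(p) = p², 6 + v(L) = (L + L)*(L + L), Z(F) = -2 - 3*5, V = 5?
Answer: 5504828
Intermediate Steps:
Z(F) = -17 (Z(F) = -2 - 15 = -17)
v(L) = -6 + 4*L² (v(L) = -6 + (L + L)*(L + L) = -6 + (2*L)*(2*L) = -6 + 4*L²)
(334 + w(Z(-3)))*j(v(V)) = (334 + (-17)²)*(-6 + 4*5²)² = (334 + 289)*(-6 + 4*25)² = 623*(-6 + 100)² = 623*94² = 623*8836 = 5504828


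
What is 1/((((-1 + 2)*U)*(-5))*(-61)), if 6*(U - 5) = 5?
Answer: 6/10675 ≈ 0.00056206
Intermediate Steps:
U = 35/6 (U = 5 + (1/6)*5 = 5 + 5/6 = 35/6 ≈ 5.8333)
1/((((-1 + 2)*U)*(-5))*(-61)) = 1/((((-1 + 2)*(35/6))*(-5))*(-61)) = 1/(((1*(35/6))*(-5))*(-61)) = 1/(((35/6)*(-5))*(-61)) = 1/(-175/6*(-61)) = 1/(10675/6) = 6/10675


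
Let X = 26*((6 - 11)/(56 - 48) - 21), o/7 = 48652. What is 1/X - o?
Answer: -765928440/2249 ≈ -3.4056e+5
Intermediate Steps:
o = 340564 (o = 7*48652 = 340564)
X = -2249/4 (X = 26*(-5/8 - 21) = 26*(-173/8) = -2249/4 ≈ -562.25)
1/X - o = 1/(-2249/4) - 1*340564 = -4/2249 - 340564 = -765928440/2249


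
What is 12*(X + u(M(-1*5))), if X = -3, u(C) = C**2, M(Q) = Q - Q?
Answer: -36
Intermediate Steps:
M(Q) = 0
12*(X + u(M(-1*5))) = 12*(-3 + 0**2) = 12*(-3 + 0) = 12*(-3) = -36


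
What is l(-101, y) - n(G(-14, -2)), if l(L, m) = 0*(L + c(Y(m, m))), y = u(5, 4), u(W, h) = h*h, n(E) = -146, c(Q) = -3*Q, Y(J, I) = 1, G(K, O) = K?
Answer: 146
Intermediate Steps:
u(W, h) = h**2
y = 16 (y = 4**2 = 16)
l(L, m) = 0 (l(L, m) = 0*(L - 3*1) = 0*(L - 3) = 0*(-3 + L) = 0)
l(-101, y) - n(G(-14, -2)) = 0 - 1*(-146) = 0 + 146 = 146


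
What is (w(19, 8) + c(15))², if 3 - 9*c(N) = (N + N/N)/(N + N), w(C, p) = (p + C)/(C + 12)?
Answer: 22963264/17514225 ≈ 1.3111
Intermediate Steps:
w(C, p) = (C + p)/(12 + C)
c(N) = ⅓ - (1 + N)/(18*N) (c(N) = ⅓ - (N + N/N)/(9*(N + N)) = ⅓ - (N + 1)/(9*(2*N)) = ⅓ - (1 + N)*1/(2*N)/9 = ⅓ - (1 + N)/(18*N))
(w(19, 8) + c(15))² = ((19 + 8)/(12 + 19) + (1/18)*(-1 + 5*15)/15)² = (27/31 + (1/18)*(1/15)*(-1 + 75))² = ((1/31)*27 + (1/18)*(1/15)*74)² = (27/31 + 37/135)² = (4792/4185)² = 22963264/17514225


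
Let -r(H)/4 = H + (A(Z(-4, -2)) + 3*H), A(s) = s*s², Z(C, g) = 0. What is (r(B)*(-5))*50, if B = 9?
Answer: 36000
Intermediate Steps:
A(s) = s³
r(H) = -16*H (r(H) = -4*(H + (0³ + 3*H)) = -4*(H + (0 + 3*H)) = -4*(H + 3*H) = -16*H)
(r(B)*(-5))*50 = (-16*9*(-5))*50 = -144*(-5)*50 = 720*50 = 36000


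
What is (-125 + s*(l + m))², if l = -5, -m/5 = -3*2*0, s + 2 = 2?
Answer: 15625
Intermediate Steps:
s = 0 (s = -2 + 2 = 0)
m = 0 (m = -5*(-3*2)*0 = -(-30)*0 = -5*0 = 0)
(-125 + s*(l + m))² = (-125 + 0*(-5 + 0))² = (-125 + 0*(-5))² = (-125 + 0)² = (-125)² = 15625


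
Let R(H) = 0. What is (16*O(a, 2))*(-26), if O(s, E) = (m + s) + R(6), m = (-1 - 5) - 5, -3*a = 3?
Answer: 4992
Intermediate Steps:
a = -1 (a = -⅓*3 = -1)
m = -11 (m = -6 - 5 = -11)
O(s, E) = -11 + s (O(s, E) = (-11 + s) + 0 = -11 + s)
(16*O(a, 2))*(-26) = (16*(-11 - 1))*(-26) = (16*(-12))*(-26) = -192*(-26) = 4992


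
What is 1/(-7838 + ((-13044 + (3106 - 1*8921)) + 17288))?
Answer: -1/9409 ≈ -0.00010628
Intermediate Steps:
1/(-7838 + ((-13044 + (3106 - 1*8921)) + 17288)) = 1/(-7838 + ((-13044 + (3106 - 8921)) + 17288)) = 1/(-7838 + ((-13044 - 5815) + 17288)) = 1/(-7838 + (-18859 + 17288)) = 1/(-7838 - 1571) = 1/(-9409) = -1/9409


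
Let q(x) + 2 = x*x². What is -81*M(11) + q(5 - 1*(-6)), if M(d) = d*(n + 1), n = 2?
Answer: -1344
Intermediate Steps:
q(x) = -2 + x³ (q(x) = -2 + x*x² = -2 + x³)
M(d) = 3*d (M(d) = d*(2 + 1) = d*3 = 3*d)
-81*M(11) + q(5 - 1*(-6)) = -243*11 + (-2 + (5 - 1*(-6))³) = -81*33 + (-2 + (5 + 6)³) = -2673 + (-2 + 11³) = -2673 + (-2 + 1331) = -2673 + 1329 = -1344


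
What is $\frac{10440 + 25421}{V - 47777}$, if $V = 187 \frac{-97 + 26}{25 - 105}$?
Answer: $- \frac{2868880}{3808883} \approx -0.75321$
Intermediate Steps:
$V = \frac{13277}{80}$ ($V = 187 \left(- \frac{71}{-80}\right) = 187 \left(\left(-71\right) \left(- \frac{1}{80}\right)\right) = 187 \cdot \frac{71}{80} = \frac{13277}{80} \approx 165.96$)
$\frac{10440 + 25421}{V - 47777} = \frac{10440 + 25421}{\frac{13277}{80} - 47777} = \frac{35861}{- \frac{3808883}{80}} = 35861 \left(- \frac{80}{3808883}\right) = - \frac{2868880}{3808883}$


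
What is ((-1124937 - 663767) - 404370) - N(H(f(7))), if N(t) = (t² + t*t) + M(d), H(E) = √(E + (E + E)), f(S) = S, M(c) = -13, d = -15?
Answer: -2193103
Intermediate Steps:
H(E) = √3*√E (H(E) = √(E + 2*E) = √(3*E) = √3*√E)
N(t) = -13 + 2*t² (N(t) = (t² + t*t) - 13 = (t² + t²) - 13 = 2*t² - 13 = -13 + 2*t²)
((-1124937 - 663767) - 404370) - N(H(f(7))) = ((-1124937 - 663767) - 404370) - (-13 + 2*(√3*√7)²) = (-1788704 - 404370) - (-13 + 2*(√21)²) = -2193074 - (-13 + 2*21) = -2193074 - (-13 + 42) = -2193074 - 1*29 = -2193074 - 29 = -2193103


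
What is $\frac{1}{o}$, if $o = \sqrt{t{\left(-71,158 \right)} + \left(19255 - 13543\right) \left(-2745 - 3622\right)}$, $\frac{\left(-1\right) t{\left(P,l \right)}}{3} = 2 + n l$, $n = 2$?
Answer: $- \frac{i \sqrt{36369258}}{36369258} \approx - 0.00016582 i$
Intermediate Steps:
$t{\left(P,l \right)} = -6 - 6 l$ ($t{\left(P,l \right)} = - 3 \left(2 + 2 l\right) = -6 - 6 l$)
$o = i \sqrt{36369258}$ ($o = \sqrt{\left(-6 - 948\right) + \left(19255 - 13543\right) \left(-2745 - 3622\right)} = \sqrt{\left(-6 - 948\right) + 5712 \left(-6367\right)} = \sqrt{-954 - 36368304} = \sqrt{-36369258} = i \sqrt{36369258} \approx 6030.7 i$)
$\frac{1}{o} = \frac{1}{i \sqrt{36369258}} = - \frac{i \sqrt{36369258}}{36369258}$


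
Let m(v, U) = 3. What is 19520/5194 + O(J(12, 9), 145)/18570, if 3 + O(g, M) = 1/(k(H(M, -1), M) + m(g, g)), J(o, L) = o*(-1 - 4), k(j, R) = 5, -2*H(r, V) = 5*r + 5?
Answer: 1449885869/385810320 ≈ 3.7580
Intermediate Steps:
H(r, V) = -5/2 - 5*r/2 (H(r, V) = -(5*r + 5)/2 = -(5 + 5*r)/2 = -5/2 - 5*r/2)
J(o, L) = -5*o (J(o, L) = o*(-5) = -5*o)
O(g, M) = -23/8 (O(g, M) = -3 + 1/(5 + 3) = -3 + 1/8 = -3 + ⅛ = -23/8)
19520/5194 + O(J(12, 9), 145)/18570 = 19520/5194 - 23/8/18570 = 19520*(1/5194) - 23/8*1/18570 = 9760/2597 - 23/148560 = 1449885869/385810320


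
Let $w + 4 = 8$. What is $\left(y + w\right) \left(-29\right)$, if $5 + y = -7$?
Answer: $232$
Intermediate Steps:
$w = 4$ ($w = -4 + 8 = 4$)
$y = -12$ ($y = -5 - 7 = -12$)
$\left(y + w\right) \left(-29\right) = \left(-12 + 4\right) \left(-29\right) = \left(-8\right) \left(-29\right) = 232$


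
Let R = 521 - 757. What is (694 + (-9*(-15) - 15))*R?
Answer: -192104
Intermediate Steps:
R = -236
(694 + (-9*(-15) - 15))*R = (694 + (-9*(-15) - 15))*(-236) = (694 + (135 - 15))*(-236) = (694 + 120)*(-236) = 814*(-236) = -192104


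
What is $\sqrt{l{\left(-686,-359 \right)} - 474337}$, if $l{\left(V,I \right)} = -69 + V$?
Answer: $6 i \sqrt{13197} \approx 689.27 i$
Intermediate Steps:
$\sqrt{l{\left(-686,-359 \right)} - 474337} = \sqrt{\left(-69 - 686\right) - 474337} = \sqrt{-755 - 474337} = \sqrt{-475092} = 6 i \sqrt{13197}$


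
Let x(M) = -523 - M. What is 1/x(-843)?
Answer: 1/320 ≈ 0.0031250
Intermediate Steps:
1/x(-843) = 1/(-523 - 1*(-843)) = 1/(-523 + 843) = 1/320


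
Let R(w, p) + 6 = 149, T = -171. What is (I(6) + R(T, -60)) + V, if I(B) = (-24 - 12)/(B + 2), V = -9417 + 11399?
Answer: 4241/2 ≈ 2120.5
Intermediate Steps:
V = 1982
R(w, p) = 143 (R(w, p) = -6 + 149 = 143)
I(B) = -36/(2 + B)
(I(6) + R(T, -60)) + V = (-36/(2 + 6) + 143) + 1982 = (-36/8 + 143) + 1982 = (-36*⅛ + 143) + 1982 = (-9/2 + 143) + 1982 = 277/2 + 1982 = 4241/2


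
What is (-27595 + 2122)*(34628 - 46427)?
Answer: 300555927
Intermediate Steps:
(-27595 + 2122)*(34628 - 46427) = -25473*(-11799) = 300555927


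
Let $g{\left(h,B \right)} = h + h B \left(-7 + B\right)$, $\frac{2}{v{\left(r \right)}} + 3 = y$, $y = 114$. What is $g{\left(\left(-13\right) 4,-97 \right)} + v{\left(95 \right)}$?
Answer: $- \frac{58233706}{111} \approx -5.2463 \cdot 10^{5}$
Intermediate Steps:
$v{\left(r \right)} = \frac{2}{111}$ ($v{\left(r \right)} = \frac{2}{-3 + 114} = \frac{2}{111}$)
$g{\left(h,B \right)} = h + B h \left(-7 + B\right)$
$g{\left(\left(-13\right) 4,-97 \right)} + v{\left(95 \right)} = \left(-13\right) 4 \left(1 + \left(-97\right)^{2} - -679\right) + \frac{2}{111} = - 52 \left(1 + 9409 + 679\right) + \frac{2}{111} = \left(-52\right) 10089 + \frac{2}{111} = -524628 + \frac{2}{111} = - \frac{58233706}{111}$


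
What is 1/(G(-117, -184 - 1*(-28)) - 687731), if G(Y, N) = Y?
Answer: -1/687848 ≈ -1.4538e-6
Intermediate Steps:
1/(G(-117, -184 - 1*(-28)) - 687731) = 1/(-117 - 687731) = 1/(-687848) = -1/687848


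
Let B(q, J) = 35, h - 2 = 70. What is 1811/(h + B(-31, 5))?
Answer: 1811/107 ≈ 16.925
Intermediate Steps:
h = 72 (h = 2 + 70 = 72)
1811/(h + B(-31, 5)) = 1811/(72 + 35) = 1811/107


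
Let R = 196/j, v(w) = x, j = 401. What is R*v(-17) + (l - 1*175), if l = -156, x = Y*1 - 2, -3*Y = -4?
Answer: -398585/1203 ≈ -331.33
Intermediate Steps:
Y = 4/3 (Y = -1/3*(-4) = 4/3 ≈ 1.3333)
x = -2/3 (x = (4/3)*1 - 2 = 4/3 - 2 = -2/3 ≈ -0.66667)
v(w) = -2/3
R = 196/401 ≈ 0.48878
R*v(-17) + (l - 1*175) = (196/401)*(-2/3) + (-156 - 1*175) = -392/1203 + (-156 - 175) = -392/1203 - 331 = -398585/1203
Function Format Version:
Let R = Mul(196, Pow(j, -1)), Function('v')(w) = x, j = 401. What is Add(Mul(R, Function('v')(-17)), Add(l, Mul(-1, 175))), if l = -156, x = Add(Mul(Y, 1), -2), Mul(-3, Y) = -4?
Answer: Rational(-398585, 1203) ≈ -331.33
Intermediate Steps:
Y = Rational(4, 3) (Y = Mul(Rational(-1, 3), -4) = Rational(4, 3) ≈ 1.3333)
x = Rational(-2, 3) (x = Add(Mul(Rational(4, 3), 1), -2) = Add(Rational(4, 3), -2) = Rational(-2, 3) ≈ -0.66667)
Function('v')(w) = Rational(-2, 3)
R = Rational(196, 401) (R = Mul(196, Pow(401, -1)) = Mul(196, Rational(1, 401)) = Rational(196, 401) ≈ 0.48878)
Add(Mul(R, Function('v')(-17)), Add(l, Mul(-1, 175))) = Add(Mul(Rational(196, 401), Rational(-2, 3)), Add(-156, Mul(-1, 175))) = Add(Rational(-392, 1203), Add(-156, -175)) = Add(Rational(-392, 1203), -331) = Rational(-398585, 1203)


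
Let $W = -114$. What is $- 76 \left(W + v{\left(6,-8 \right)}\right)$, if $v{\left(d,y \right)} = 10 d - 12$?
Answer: $5016$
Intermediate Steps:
$v{\left(d,y \right)} = -12 + 10 d$
$- 76 \left(W + v{\left(6,-8 \right)}\right) = - 76 \left(-114 + \left(-12 + 10 \cdot 6\right)\right) = - 76 \left(-114 + \left(-12 + 60\right)\right) = - 76 \left(-114 + 48\right) = \left(-76\right) \left(-66\right) = 5016$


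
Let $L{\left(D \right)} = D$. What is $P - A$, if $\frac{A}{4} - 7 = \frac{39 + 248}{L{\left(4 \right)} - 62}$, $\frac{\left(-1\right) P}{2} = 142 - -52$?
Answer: $- \frac{11490}{29} \approx -396.21$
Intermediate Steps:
$P = -388$ ($P = - 2 \left(142 - -52\right) = - 2 \left(142 + 52\right) = \left(-2\right) 194 = -388$)
$A = \frac{238}{29}$ ($A = 28 + 4 \frac{39 + 248}{4 - 62} = 28 + 4 \frac{287}{-58} = 28 + 4 \cdot 287 \left(- \frac{1}{58}\right) = 28 + 4 \left(- \frac{287}{58}\right) = 28 - \frac{574}{29} = \frac{238}{29} \approx 8.2069$)
$P - A = -388 - \frac{238}{29} = - \frac{11490}{29}$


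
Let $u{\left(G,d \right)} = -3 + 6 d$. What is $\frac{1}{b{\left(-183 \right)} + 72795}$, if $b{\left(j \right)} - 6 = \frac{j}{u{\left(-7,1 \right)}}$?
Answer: $\frac{1}{72740} \approx 1.3748 \cdot 10^{-5}$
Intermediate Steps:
$b{\left(j \right)} = 6 + \frac{j}{3}$ ($b{\left(j \right)} = 6 + \frac{j}{-3 + 6 \cdot 1} = 6 + \frac{j}{-3 + 6} = 6 + \frac{j}{3}$)
$\frac{1}{b{\left(-183 \right)} + 72795} = \frac{1}{\left(6 + \frac{1}{3} \left(-183\right)\right) + 72795} = \frac{1}{\left(6 - 61\right) + 72795} = \frac{1}{-55 + 72795} = \frac{1}{72740}$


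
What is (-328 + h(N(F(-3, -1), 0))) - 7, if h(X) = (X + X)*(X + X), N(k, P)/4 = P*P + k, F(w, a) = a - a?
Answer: -335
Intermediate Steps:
F(w, a) = 0
N(k, P) = 4*k + 4*P² (N(k, P) = 4*(P*P + k) = 4*(P² + k) = 4*(k + P²) = 4*k + 4*P²)
h(X) = 4*X² (h(X) = (2*X)*(2*X) = 4*X²)
(-328 + h(N(F(-3, -1), 0))) - 7 = (-328 + 4*(4*0 + 4*0²)²) - 7 = (-328 + 4*(0 + 4*0)²) - 7 = (-328 + 4*(0 + 0)²) - 7 = (-328 + 4*0²) - 7 = (-328 + 4*0) - 7 = (-328 + 0) - 7 = -328 - 7 = -335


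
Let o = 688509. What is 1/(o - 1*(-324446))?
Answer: 1/1012955 ≈ 9.8721e-7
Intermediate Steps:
1/(o - 1*(-324446)) = 1/(688509 - 1*(-324446)) = 1/(688509 + 324446) = 1/1012955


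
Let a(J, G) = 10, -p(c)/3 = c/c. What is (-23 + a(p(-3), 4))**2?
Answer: 169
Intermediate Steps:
p(c) = -3 (p(c) = -3*c/c = -3*1 = -3)
(-23 + a(p(-3), 4))**2 = (-23 + 10)**2 = (-13)**2 = 169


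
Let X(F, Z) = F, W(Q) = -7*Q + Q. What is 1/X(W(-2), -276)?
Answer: 1/12 ≈ 0.083333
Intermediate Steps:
W(Q) = -6*Q
1/X(W(-2), -276) = 1/(-6*(-2)) = 1/12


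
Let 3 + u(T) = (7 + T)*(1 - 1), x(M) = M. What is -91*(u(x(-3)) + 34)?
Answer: -2821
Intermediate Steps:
u(T) = -3 (u(T) = -3 + (7 + T)*(1 - 1) = -3 + (7 + T)*0 = -3 + 0 = -3)
-91*(u(x(-3)) + 34) = -91*(-3 + 34) = -91*31 = -2821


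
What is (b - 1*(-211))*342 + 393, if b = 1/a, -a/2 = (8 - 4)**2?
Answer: 1160709/16 ≈ 72544.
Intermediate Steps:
a = -32 (a = -2*(8 - 4)**2 = -2*4**2 = -2*16 = -32)
b = -1/32 (b = 1/(-32) = -1/32 ≈ -0.031250)
(b - 1*(-211))*342 + 393 = (-1/32 - 1*(-211))*342 + 393 = (-1/32 + 211)*342 + 393 = (6751/32)*342 + 393 = 1154421/16 + 393 = 1160709/16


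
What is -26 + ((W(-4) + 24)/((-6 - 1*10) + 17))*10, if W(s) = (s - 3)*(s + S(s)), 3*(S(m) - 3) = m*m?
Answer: -268/3 ≈ -89.333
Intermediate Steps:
S(m) = 3 + m**2/3 (S(m) = 3 + (m*m)/3 = 3 + m**2/3)
W(s) = (-3 + s)*(3 + s + s**2/3) (W(s) = (s - 3)*(s + (3 + s**2/3)) = (-3 + s)*(3 + s + s**2/3))
-26 + ((W(-4) + 24)/((-6 - 1*10) + 17))*10 = -26 + (((-9 + (1/3)*(-4)**3) + 24)/((-6 - 1*10) + 17))*10 = -26 + (((-9 + (1/3)*(-64)) + 24)/((-6 - 10) + 17))*10 = -26 + (((-9 - 64/3) + 24)/(-16 + 17))*10 = -26 + ((-91/3 + 24)/1)*10 = -26 - 19/3*1*10 = -26 - 19/3*10 = -26 - 190/3 = -268/3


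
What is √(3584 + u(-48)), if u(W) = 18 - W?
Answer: 5*√146 ≈ 60.415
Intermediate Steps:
√(3584 + u(-48)) = √(3584 + (18 - 1*(-48))) = √(3584 + (18 + 48)) = √(3584 + 66) = √3650 = 5*√146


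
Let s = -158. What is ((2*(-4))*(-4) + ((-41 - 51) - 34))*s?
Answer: 14852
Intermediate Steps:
((2*(-4))*(-4) + ((-41 - 51) - 34))*s = ((2*(-4))*(-4) + ((-41 - 51) - 34))*(-158) = (-8*(-4) + (-92 - 34))*(-158) = (32 - 126)*(-158) = -94*(-158) = 14852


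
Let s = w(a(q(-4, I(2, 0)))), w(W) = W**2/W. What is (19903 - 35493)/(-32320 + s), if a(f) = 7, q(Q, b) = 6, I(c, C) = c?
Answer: 15590/32313 ≈ 0.48247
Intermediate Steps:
w(W) = W
s = 7
(19903 - 35493)/(-32320 + s) = (19903 - 35493)/(-32320 + 7) = -15590/(-32313) = -15590*(-1/32313) = 15590/32313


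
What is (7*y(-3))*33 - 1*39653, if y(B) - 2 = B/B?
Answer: -38960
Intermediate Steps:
y(B) = 3 (y(B) = 2 + B/B = 2 + 1 = 3)
(7*y(-3))*33 - 1*39653 = (7*3)*33 - 1*39653 = 21*33 - 39653 = 693 - 39653 = -38960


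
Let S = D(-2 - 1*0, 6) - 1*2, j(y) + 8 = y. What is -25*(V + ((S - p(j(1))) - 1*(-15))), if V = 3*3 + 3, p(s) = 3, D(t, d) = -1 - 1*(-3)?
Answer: -600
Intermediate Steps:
j(y) = -8 + y
D(t, d) = 2 (D(t, d) = -1 + 3 = 2)
S = 0 (S = 2 - 1*2 = 2 - 2 = 0)
V = 12 (V = 9 + 3 = 12)
-25*(V + ((S - p(j(1))) - 1*(-15))) = -25*(12 + ((0 - 1*3) - 1*(-15))) = -25*(12 + ((0 - 3) + 15)) = -25*(12 + (-3 + 15)) = -25*(12 + 12) = -25*24 = -600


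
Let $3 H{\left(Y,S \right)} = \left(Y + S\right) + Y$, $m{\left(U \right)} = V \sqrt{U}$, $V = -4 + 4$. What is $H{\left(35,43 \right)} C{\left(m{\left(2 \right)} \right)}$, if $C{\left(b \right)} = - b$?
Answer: $0$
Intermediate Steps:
$V = 0$
$m{\left(U \right)} = 0$ ($m{\left(U \right)} = 0 \sqrt{U} = 0$)
$H{\left(Y,S \right)} = \frac{S}{3} + \frac{2 Y}{3}$ ($H{\left(Y,S \right)} = \frac{\left(Y + S\right) + Y}{3} = \frac{\left(S + Y\right) + Y}{3} = \frac{S + 2 Y}{3} = \frac{S}{3} + \frac{2 Y}{3}$)
$H{\left(35,43 \right)} C{\left(m{\left(2 \right)} \right)} = \left(\frac{1}{3} \cdot 43 + \frac{2}{3} \cdot 35\right) \left(\left(-1\right) 0\right) = \left(\frac{43}{3} + \frac{70}{3}\right) 0 = \frac{113}{3} \cdot 0 = 0$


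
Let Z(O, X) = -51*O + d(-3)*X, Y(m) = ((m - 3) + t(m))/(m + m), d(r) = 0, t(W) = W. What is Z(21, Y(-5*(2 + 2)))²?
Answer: 1147041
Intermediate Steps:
Y(m) = (-3 + 2*m)/(2*m) (Y(m) = ((m - 3) + m)/(m + m) = ((-3 + m) + m)/((2*m)) = (-3 + 2*m)*(1/(2*m)) = (-3 + 2*m)/(2*m))
Z(O, X) = -51*O (Z(O, X) = -51*O + 0*X = -51*O + 0 = -51*O)
Z(21, Y(-5*(2 + 2)))² = (-51*21)² = (-1071)² = 1147041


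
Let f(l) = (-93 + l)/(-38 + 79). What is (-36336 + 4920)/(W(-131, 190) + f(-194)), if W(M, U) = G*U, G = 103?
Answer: -10472/6521 ≈ -1.6059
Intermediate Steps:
W(M, U) = 103*U
f(l) = -93/41 + l/41 (f(l) = (-93 + l)/41 = (-93 + l)*(1/41) = -93/41 + l/41)
(-36336 + 4920)/(W(-131, 190) + f(-194)) = (-36336 + 4920)/(103*190 + (-93/41 + (1/41)*(-194))) = -31416/(19570 + (-93/41 - 194/41)) = -31416/(19570 - 7) = -31416/19563 = -31416*1/19563 = -10472/6521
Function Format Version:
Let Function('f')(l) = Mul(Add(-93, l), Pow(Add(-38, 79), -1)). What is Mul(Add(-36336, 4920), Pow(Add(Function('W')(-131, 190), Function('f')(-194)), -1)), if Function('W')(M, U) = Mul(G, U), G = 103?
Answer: Rational(-10472, 6521) ≈ -1.6059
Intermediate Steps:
Function('W')(M, U) = Mul(103, U)
Function('f')(l) = Add(Rational(-93, 41), Mul(Rational(1, 41), l)) (Function('f')(l) = Mul(Add(-93, l), Pow(41, -1)) = Mul(Add(-93, l), Rational(1, 41)) = Add(Rational(-93, 41), Mul(Rational(1, 41), l)))
Mul(Add(-36336, 4920), Pow(Add(Function('W')(-131, 190), Function('f')(-194)), -1)) = Mul(Add(-36336, 4920), Pow(Add(Mul(103, 190), Add(Rational(-93, 41), Mul(Rational(1, 41), -194))), -1)) = Mul(-31416, Pow(Add(19570, Add(Rational(-93, 41), Rational(-194, 41))), -1)) = Mul(-31416, Pow(Add(19570, -7), -1)) = Mul(-31416, Pow(19563, -1)) = Mul(-31416, Rational(1, 19563)) = Rational(-10472, 6521)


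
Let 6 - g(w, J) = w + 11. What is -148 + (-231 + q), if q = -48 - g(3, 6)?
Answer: -419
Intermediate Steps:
g(w, J) = -5 - w (g(w, J) = 6 - (w + 11) = 6 - (11 + w) = 6 + (-11 - w) = -5 - w)
q = -40 (q = -48 - (-5 - 1*3) = -48 - (-5 - 3) = -48 - 1*(-8) = -48 + 8 = -40)
-148 + (-231 + q) = -148 + (-231 - 40) = -148 - 271 = -419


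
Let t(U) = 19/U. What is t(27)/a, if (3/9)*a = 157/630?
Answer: 1330/1413 ≈ 0.94126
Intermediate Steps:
a = 157/210 (a = 3*(157/630) = 157/210 ≈ 0.74762)
t(27)/a = (19/27)/(157/210) = (19*(1/27))*(210/157) = (19/27)*(210/157) = 1330/1413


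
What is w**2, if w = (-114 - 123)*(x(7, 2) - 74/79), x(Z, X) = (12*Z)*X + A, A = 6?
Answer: 1682312256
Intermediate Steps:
x(Z, X) = 6 + 12*X*Z (x(Z, X) = (12*Z)*X + 6 = 12*X*Z + 6 = 6 + 12*X*Z)
w = -41016 (w = (-114 - 123)*((6 + 12*2*7) - 74/79) = -237*((6 + 168) - 74*1/79) = -237*(174 - 74/79) = -237*13672/79 = -41016)
w**2 = (-41016)**2 = 1682312256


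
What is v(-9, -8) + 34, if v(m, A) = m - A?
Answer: 33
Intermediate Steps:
v(-9, -8) + 34 = (-9 - 1*(-8)) + 34 = (-9 + 8) + 34 = -1 + 34 = 33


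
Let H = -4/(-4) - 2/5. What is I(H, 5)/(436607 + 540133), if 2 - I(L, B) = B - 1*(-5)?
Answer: -2/244185 ≈ -8.1905e-6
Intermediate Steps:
H = ⅗ (H = -4*(-¼) - 2*⅕ = 1 - ⅖ = ⅗ ≈ 0.60000)
I(L, B) = -3 - B (I(L, B) = 2 - (B - 1*(-5)) = 2 - (B + 5) = 2 - (5 + B) = 2 + (-5 - B) = -3 - B)
I(H, 5)/(436607 + 540133) = (-3 - 1*5)/(436607 + 540133) = (-3 - 5)/976740 = -8*1/976740 = -2/244185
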